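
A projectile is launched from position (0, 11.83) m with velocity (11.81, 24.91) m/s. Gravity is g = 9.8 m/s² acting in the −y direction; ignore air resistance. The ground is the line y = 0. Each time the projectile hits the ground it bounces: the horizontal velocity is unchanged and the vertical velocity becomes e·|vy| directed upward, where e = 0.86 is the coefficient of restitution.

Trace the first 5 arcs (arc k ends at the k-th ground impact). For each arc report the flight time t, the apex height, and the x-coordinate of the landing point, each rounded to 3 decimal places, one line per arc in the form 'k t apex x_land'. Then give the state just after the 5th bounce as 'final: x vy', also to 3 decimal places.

1 5.521 43.489 65.203
2 5.124 32.164 125.718
3 4.407 23.789 177.762
4 3.790 17.594 222.519
5 3.259 13.013 261.011
final: 261.011 13.734

Arc 1: start y=11.830, vy=24.910 → t=5.521, apex=43.489, x_land=65.203, impact vy=-29.195
  bounce: vy ← 0.86·29.195 = 25.108
Arc 2: start y=0.000, vy=25.108 → t=5.124, apex=32.164, x_land=125.718, impact vy=-25.108
  bounce: vy ← 0.86·25.108 = 21.593
Arc 3: start y=0.000, vy=21.593 → t=4.407, apex=23.789, x_land=177.762, impact vy=-21.593
  bounce: vy ← 0.86·21.593 = 18.570
Arc 4: start y=0.000, vy=18.570 → t=3.790, apex=17.594, x_land=222.519, impact vy=-18.570
  bounce: vy ← 0.86·18.570 = 15.970
Arc 5: start y=0.000, vy=15.970 → t=3.259, apex=13.013, x_land=261.011, impact vy=-15.970
  bounce: vy ← 0.86·15.970 = 13.734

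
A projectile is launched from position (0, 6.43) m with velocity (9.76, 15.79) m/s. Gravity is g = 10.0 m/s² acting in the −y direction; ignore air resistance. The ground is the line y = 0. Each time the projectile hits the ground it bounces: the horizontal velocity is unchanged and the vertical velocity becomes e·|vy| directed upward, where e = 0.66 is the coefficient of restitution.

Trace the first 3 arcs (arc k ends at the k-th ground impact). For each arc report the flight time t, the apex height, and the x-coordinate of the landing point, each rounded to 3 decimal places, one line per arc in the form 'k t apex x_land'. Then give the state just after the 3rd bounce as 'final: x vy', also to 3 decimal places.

Arc 1: start y=6.430, vy=15.790 → t=3.523, apex=18.896, x_land=34.385, impact vy=-19.440
  bounce: vy ← 0.66·19.440 = 12.831
Arc 2: start y=0.000, vy=12.831 → t=2.566, apex=8.231, x_land=59.430, impact vy=-12.831
  bounce: vy ← 0.66·12.831 = 8.468
Arc 3: start y=0.000, vy=8.468 → t=1.694, apex=3.586, x_land=75.960, impact vy=-8.468
  bounce: vy ← 0.66·8.468 = 5.589

1 3.523 18.896 34.385
2 2.566 8.231 59.430
3 1.694 3.586 75.960
final: 75.960 5.589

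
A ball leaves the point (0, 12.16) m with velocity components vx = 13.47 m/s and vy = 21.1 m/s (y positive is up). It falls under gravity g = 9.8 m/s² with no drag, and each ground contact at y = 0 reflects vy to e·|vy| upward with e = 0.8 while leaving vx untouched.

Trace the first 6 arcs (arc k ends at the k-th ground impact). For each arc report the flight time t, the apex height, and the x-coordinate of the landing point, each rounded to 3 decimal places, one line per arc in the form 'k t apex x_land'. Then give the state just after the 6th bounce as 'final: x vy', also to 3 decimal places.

1 4.821 34.875 64.937
2 4.269 22.320 122.434
3 3.415 14.285 168.432
4 2.732 9.142 205.230
5 2.185 5.851 234.669
6 1.748 3.745 258.219
final: 258.219 6.854

Arc 1: start y=12.160, vy=21.100 → t=4.821, apex=34.875, x_land=64.937, impact vy=-26.145
  bounce: vy ← 0.8·26.145 = 20.916
Arc 2: start y=0.000, vy=20.916 → t=4.269, apex=22.320, x_land=122.434, impact vy=-20.916
  bounce: vy ← 0.8·20.916 = 16.733
Arc 3: start y=0.000, vy=16.733 → t=3.415, apex=14.285, x_land=168.432, impact vy=-16.733
  bounce: vy ← 0.8·16.733 = 13.386
Arc 4: start y=0.000, vy=13.386 → t=2.732, apex=9.142, x_land=205.230, impact vy=-13.386
  bounce: vy ← 0.8·13.386 = 10.709
Arc 5: start y=0.000, vy=10.709 → t=2.185, apex=5.851, x_land=234.669, impact vy=-10.709
  bounce: vy ← 0.8·10.709 = 8.567
Arc 6: start y=0.000, vy=8.567 → t=1.748, apex=3.745, x_land=258.219, impact vy=-8.567
  bounce: vy ← 0.8·8.567 = 6.854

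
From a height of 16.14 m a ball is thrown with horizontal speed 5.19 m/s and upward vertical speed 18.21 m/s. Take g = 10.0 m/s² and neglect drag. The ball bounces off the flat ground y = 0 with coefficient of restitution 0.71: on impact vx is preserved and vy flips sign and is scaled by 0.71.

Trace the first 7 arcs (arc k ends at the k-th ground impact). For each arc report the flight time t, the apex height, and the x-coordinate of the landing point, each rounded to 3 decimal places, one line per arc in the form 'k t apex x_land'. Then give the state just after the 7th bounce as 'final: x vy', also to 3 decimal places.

Arc 1: start y=16.140, vy=18.210 → t=4.379, apex=32.720, x_land=22.728, impact vy=-25.581
  bounce: vy ← 0.71·25.581 = 18.163
Arc 2: start y=0.000, vy=18.163 → t=3.633, apex=16.494, x_land=41.581, impact vy=-18.163
  bounce: vy ← 0.71·18.163 = 12.896
Arc 3: start y=0.000, vy=12.896 → t=2.579, apex=8.315, x_land=54.966, impact vy=-12.896
  bounce: vy ← 0.71·12.896 = 9.156
Arc 4: start y=0.000, vy=9.156 → t=1.831, apex=4.191, x_land=64.470, impact vy=-9.156
  bounce: vy ← 0.71·9.156 = 6.501
Arc 5: start y=0.000, vy=6.501 → t=1.300, apex=2.113, x_land=71.218, impact vy=-6.501
  bounce: vy ← 0.71·6.501 = 4.615
Arc 6: start y=0.000, vy=4.615 → t=0.923, apex=1.065, x_land=76.008, impact vy=-4.615
  bounce: vy ← 0.71·4.615 = 3.277
Arc 7: start y=0.000, vy=3.277 → t=0.655, apex=0.537, x_land=79.410, impact vy=-3.277
  bounce: vy ← 0.71·3.277 = 2.327

1 4.379 32.720 22.728
2 3.633 16.494 41.581
3 2.579 8.315 54.966
4 1.831 4.191 64.470
5 1.300 2.113 71.218
6 0.923 1.065 76.008
7 0.655 0.537 79.410
final: 79.410 2.327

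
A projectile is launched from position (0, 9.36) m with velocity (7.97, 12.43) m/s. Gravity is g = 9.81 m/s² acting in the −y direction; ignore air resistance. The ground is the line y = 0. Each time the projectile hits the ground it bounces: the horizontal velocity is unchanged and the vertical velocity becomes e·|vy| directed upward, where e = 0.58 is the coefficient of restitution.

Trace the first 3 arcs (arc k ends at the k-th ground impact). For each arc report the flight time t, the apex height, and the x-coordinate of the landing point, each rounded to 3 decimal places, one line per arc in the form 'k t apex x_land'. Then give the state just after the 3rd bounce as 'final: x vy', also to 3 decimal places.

Arc 1: start y=9.360, vy=12.430 → t=3.142, apex=17.235, x_land=25.038, impact vy=-18.389
  bounce: vy ← 0.58·18.389 = 10.666
Arc 2: start y=0.000, vy=10.666 → t=2.174, apex=5.798, x_land=42.368, impact vy=-10.666
  bounce: vy ← 0.58·10.666 = 6.186
Arc 3: start y=0.000, vy=6.186 → t=1.261, apex=1.950, x_land=52.420, impact vy=-6.186
  bounce: vy ← 0.58·6.186 = 3.588

1 3.142 17.235 25.038
2 2.174 5.798 42.368
3 1.261 1.950 52.420
final: 52.420 3.588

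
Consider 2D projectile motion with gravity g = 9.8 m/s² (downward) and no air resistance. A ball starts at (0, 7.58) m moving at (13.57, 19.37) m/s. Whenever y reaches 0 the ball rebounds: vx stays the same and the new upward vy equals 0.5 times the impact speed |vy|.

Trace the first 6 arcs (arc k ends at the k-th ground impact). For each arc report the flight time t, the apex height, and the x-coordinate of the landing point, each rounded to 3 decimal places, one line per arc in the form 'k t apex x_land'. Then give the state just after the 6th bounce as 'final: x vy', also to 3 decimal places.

Arc 1: start y=7.580, vy=19.370 → t=4.312, apex=26.723, x_land=58.512, impact vy=-22.886
  bounce: vy ← 0.5·22.886 = 11.443
Arc 2: start y=0.000, vy=11.443 → t=2.335, apex=6.681, x_land=90.201, impact vy=-11.443
  bounce: vy ← 0.5·11.443 = 5.721
Arc 3: start y=0.000, vy=5.721 → t=1.168, apex=1.670, x_land=106.046, impact vy=-5.721
  bounce: vy ← 0.5·5.721 = 2.861
Arc 4: start y=0.000, vy=2.861 → t=0.584, apex=0.418, x_land=113.969, impact vy=-2.861
  bounce: vy ← 0.5·2.861 = 1.430
Arc 5: start y=0.000, vy=1.430 → t=0.292, apex=0.104, x_land=117.930, impact vy=-1.430
  bounce: vy ← 0.5·1.430 = 0.715
Arc 6: start y=0.000, vy=0.715 → t=0.146, apex=0.026, x_land=119.911, impact vy=-0.715
  bounce: vy ← 0.5·0.715 = 0.358

1 4.312 26.723 58.512
2 2.335 6.681 90.201
3 1.168 1.670 106.046
4 0.584 0.418 113.969
5 0.292 0.104 117.930
6 0.146 0.026 119.911
final: 119.911 0.358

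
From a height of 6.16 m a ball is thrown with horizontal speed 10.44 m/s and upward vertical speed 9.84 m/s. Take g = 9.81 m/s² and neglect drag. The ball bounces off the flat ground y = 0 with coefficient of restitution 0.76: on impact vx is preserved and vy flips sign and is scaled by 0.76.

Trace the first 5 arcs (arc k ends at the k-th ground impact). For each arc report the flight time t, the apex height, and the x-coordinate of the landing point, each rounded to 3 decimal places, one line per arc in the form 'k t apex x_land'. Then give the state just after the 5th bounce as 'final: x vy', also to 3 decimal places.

1 2.507 11.095 26.174
2 2.286 6.408 50.040
3 1.737 3.702 68.179
4 1.320 2.138 81.964
5 1.004 1.235 92.441
final: 92.441 3.741

Arc 1: start y=6.160, vy=9.840 → t=2.507, apex=11.095, x_land=26.174, impact vy=-14.754
  bounce: vy ← 0.76·14.754 = 11.213
Arc 2: start y=0.000, vy=11.213 → t=2.286, apex=6.408, x_land=50.040, impact vy=-11.213
  bounce: vy ← 0.76·11.213 = 8.522
Arc 3: start y=0.000, vy=8.522 → t=1.737, apex=3.702, x_land=68.179, impact vy=-8.522
  bounce: vy ← 0.76·8.522 = 6.477
Arc 4: start y=0.000, vy=6.477 → t=1.320, apex=2.138, x_land=81.964, impact vy=-6.477
  bounce: vy ← 0.76·6.477 = 4.922
Arc 5: start y=0.000, vy=4.922 → t=1.004, apex=1.235, x_land=92.441, impact vy=-4.922
  bounce: vy ← 0.76·4.922 = 3.741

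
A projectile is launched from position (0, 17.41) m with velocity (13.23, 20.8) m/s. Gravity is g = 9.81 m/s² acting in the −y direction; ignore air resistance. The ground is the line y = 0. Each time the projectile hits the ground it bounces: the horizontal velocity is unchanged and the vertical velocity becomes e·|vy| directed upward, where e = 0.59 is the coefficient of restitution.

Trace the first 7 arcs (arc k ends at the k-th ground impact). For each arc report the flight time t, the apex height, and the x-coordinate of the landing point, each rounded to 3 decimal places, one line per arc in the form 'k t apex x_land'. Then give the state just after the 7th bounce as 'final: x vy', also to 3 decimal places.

Arc 1: start y=17.410, vy=20.800 → t=4.957, apex=39.461, x_land=65.577, impact vy=-27.825
  bounce: vy ← 0.59·27.825 = 16.417
Arc 2: start y=0.000, vy=16.417 → t=3.347, apex=13.736, x_land=109.857, impact vy=-16.417
  bounce: vy ← 0.59·16.417 = 9.686
Arc 3: start y=0.000, vy=9.686 → t=1.975, apex=4.782, x_land=135.982, impact vy=-9.686
  bounce: vy ← 0.59·9.686 = 5.715
Arc 4: start y=0.000, vy=5.715 → t=1.165, apex=1.664, x_land=151.395, impact vy=-5.715
  bounce: vy ← 0.59·5.715 = 3.372
Arc 5: start y=0.000, vy=3.372 → t=0.687, apex=0.579, x_land=160.490, impact vy=-3.372
  bounce: vy ← 0.59·3.372 = 1.989
Arc 6: start y=0.000, vy=1.989 → t=0.406, apex=0.202, x_land=165.855, impact vy=-1.989
  bounce: vy ← 0.59·1.989 = 1.174
Arc 7: start y=0.000, vy=1.174 → t=0.239, apex=0.070, x_land=169.021, impact vy=-1.174
  bounce: vy ← 0.59·1.174 = 0.692

1 4.957 39.461 65.577
2 3.347 13.736 109.857
3 1.975 4.782 135.982
4 1.165 1.664 151.395
5 0.687 0.579 160.490
6 0.406 0.202 165.855
7 0.239 0.070 169.021
final: 169.021 0.692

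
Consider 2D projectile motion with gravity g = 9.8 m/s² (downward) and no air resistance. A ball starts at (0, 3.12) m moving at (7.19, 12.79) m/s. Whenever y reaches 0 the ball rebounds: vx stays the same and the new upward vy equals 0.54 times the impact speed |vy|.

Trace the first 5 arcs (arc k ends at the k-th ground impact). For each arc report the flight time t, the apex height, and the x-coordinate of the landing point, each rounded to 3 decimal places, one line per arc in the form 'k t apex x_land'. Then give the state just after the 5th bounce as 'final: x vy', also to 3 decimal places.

Arc 1: start y=3.120, vy=12.790 → t=2.835, apex=11.466, x_land=20.382, impact vy=-14.991
  bounce: vy ← 0.54·14.991 = 8.095
Arc 2: start y=0.000, vy=8.095 → t=1.652, apex=3.344, x_land=32.261, impact vy=-8.095
  bounce: vy ← 0.54·8.095 = 4.371
Arc 3: start y=0.000, vy=4.371 → t=0.892, apex=0.975, x_land=38.675, impact vy=-4.371
  bounce: vy ← 0.54·4.371 = 2.361
Arc 4: start y=0.000, vy=2.361 → t=0.482, apex=0.284, x_land=42.139, impact vy=-2.361
  bounce: vy ← 0.54·2.361 = 1.275
Arc 5: start y=0.000, vy=1.275 → t=0.260, apex=0.083, x_land=44.010, impact vy=-1.275
  bounce: vy ← 0.54·1.275 = 0.688

1 2.835 11.466 20.382
2 1.652 3.344 32.261
3 0.892 0.975 38.675
4 0.482 0.284 42.139
5 0.260 0.083 44.010
final: 44.010 0.688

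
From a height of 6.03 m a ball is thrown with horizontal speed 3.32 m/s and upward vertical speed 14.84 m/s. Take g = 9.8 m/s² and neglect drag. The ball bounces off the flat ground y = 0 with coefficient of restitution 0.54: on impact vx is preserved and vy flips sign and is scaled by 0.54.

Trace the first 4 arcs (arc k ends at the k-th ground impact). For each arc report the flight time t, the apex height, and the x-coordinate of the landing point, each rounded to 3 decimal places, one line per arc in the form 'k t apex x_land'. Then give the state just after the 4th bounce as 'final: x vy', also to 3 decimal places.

1 3.391 17.266 11.260
2 2.027 5.035 17.990
3 1.095 1.468 21.625
4 0.591 0.428 23.587
final: 23.587 1.564

Arc 1: start y=6.030, vy=14.840 → t=3.391, apex=17.266, x_land=11.260, impact vy=-18.396
  bounce: vy ← 0.54·18.396 = 9.934
Arc 2: start y=0.000, vy=9.934 → t=2.027, apex=5.035, x_land=17.990, impact vy=-9.934
  bounce: vy ← 0.54·9.934 = 5.364
Arc 3: start y=0.000, vy=5.364 → t=1.095, apex=1.468, x_land=21.625, impact vy=-5.364
  bounce: vy ← 0.54·5.364 = 2.897
Arc 4: start y=0.000, vy=2.897 → t=0.591, apex=0.428, x_land=23.587, impact vy=-2.897
  bounce: vy ← 0.54·2.897 = 1.564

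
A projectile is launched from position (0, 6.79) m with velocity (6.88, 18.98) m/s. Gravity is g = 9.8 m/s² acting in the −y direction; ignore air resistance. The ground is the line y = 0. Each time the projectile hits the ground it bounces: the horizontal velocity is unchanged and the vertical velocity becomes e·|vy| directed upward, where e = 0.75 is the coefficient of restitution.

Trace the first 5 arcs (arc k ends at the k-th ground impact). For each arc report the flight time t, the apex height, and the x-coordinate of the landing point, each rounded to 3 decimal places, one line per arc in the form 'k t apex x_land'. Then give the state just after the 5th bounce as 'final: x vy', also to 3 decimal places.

1 4.203 25.170 28.918
2 3.400 14.158 52.307
3 2.550 7.964 69.849
4 1.912 4.480 83.006
5 1.434 2.520 92.873
final: 92.873 5.271

Arc 1: start y=6.790, vy=18.980 → t=4.203, apex=25.170, x_land=28.918, impact vy=-22.211
  bounce: vy ← 0.75·22.211 = 16.658
Arc 2: start y=0.000, vy=16.658 → t=3.400, apex=14.158, x_land=52.307, impact vy=-16.658
  bounce: vy ← 0.75·16.658 = 12.494
Arc 3: start y=0.000, vy=12.494 → t=2.550, apex=7.964, x_land=69.849, impact vy=-12.494
  bounce: vy ← 0.75·12.494 = 9.370
Arc 4: start y=0.000, vy=9.370 → t=1.912, apex=4.480, x_land=83.006, impact vy=-9.370
  bounce: vy ← 0.75·9.370 = 7.028
Arc 5: start y=0.000, vy=7.028 → t=1.434, apex=2.520, x_land=92.873, impact vy=-7.028
  bounce: vy ← 0.75·7.028 = 5.271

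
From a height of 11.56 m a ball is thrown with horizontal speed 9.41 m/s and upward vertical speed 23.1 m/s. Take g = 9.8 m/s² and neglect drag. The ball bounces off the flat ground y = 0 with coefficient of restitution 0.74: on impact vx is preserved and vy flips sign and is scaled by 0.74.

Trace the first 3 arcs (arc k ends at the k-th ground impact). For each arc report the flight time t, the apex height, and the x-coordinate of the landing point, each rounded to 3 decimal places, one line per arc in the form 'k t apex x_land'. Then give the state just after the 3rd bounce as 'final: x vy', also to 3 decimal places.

1 5.171 38.785 48.655
2 4.164 21.239 87.837
3 3.081 11.630 116.831
final: 116.831 11.173

Arc 1: start y=11.560, vy=23.100 → t=5.171, apex=38.785, x_land=48.655, impact vy=-27.571
  bounce: vy ← 0.74·27.571 = 20.403
Arc 2: start y=0.000, vy=20.403 → t=4.164, apex=21.239, x_land=87.837, impact vy=-20.403
  bounce: vy ← 0.74·20.403 = 15.098
Arc 3: start y=0.000, vy=15.098 → t=3.081, apex=11.630, x_land=116.831, impact vy=-15.098
  bounce: vy ← 0.74·15.098 = 11.173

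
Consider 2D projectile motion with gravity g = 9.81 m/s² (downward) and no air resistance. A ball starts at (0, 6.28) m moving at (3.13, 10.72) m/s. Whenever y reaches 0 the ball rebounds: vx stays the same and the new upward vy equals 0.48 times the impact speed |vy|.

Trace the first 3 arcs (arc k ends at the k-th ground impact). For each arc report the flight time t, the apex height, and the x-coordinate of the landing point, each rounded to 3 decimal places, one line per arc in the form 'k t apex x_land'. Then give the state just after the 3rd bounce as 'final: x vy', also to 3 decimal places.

Arc 1: start y=6.280, vy=10.720 → t=2.666, apex=12.137, x_land=8.344, impact vy=-15.432
  bounce: vy ← 0.48·15.432 = 7.407
Arc 2: start y=0.000, vy=7.407 → t=1.510, apex=2.796, x_land=13.071, impact vy=-7.407
  bounce: vy ← 0.48·7.407 = 3.555
Arc 3: start y=0.000, vy=3.555 → t=0.725, apex=0.644, x_land=15.339, impact vy=-3.555
  bounce: vy ← 0.48·3.555 = 1.707

1 2.666 12.137 8.344
2 1.510 2.796 13.071
3 0.725 0.644 15.339
final: 15.339 1.707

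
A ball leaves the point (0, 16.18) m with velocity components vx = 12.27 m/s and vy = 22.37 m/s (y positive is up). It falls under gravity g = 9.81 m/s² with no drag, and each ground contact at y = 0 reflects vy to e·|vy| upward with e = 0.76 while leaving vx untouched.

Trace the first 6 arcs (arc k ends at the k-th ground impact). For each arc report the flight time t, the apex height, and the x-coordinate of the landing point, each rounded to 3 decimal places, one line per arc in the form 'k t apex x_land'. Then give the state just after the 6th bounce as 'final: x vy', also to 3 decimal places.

1 5.196 41.685 63.749
2 4.431 24.078 118.120
3 3.368 13.907 159.441
4 2.559 8.033 190.845
5 1.945 4.640 214.712
6 1.478 2.680 232.852
final: 232.852 5.511

Arc 1: start y=16.180, vy=22.370 → t=5.196, apex=41.685, x_land=63.749, impact vy=-28.598
  bounce: vy ← 0.76·28.598 = 21.735
Arc 2: start y=0.000, vy=21.735 → t=4.431, apex=24.078, x_land=118.120, impact vy=-21.735
  bounce: vy ← 0.76·21.735 = 16.518
Arc 3: start y=0.000, vy=16.518 → t=3.368, apex=13.907, x_land=159.441, impact vy=-16.518
  bounce: vy ← 0.76·16.518 = 12.554
Arc 4: start y=0.000, vy=12.554 → t=2.559, apex=8.033, x_land=190.845, impact vy=-12.554
  bounce: vy ← 0.76·12.554 = 9.541
Arc 5: start y=0.000, vy=9.541 → t=1.945, apex=4.640, x_land=214.712, impact vy=-9.541
  bounce: vy ← 0.76·9.541 = 7.251
Arc 6: start y=0.000, vy=7.251 → t=1.478, apex=2.680, x_land=232.852, impact vy=-7.251
  bounce: vy ← 0.76·7.251 = 5.511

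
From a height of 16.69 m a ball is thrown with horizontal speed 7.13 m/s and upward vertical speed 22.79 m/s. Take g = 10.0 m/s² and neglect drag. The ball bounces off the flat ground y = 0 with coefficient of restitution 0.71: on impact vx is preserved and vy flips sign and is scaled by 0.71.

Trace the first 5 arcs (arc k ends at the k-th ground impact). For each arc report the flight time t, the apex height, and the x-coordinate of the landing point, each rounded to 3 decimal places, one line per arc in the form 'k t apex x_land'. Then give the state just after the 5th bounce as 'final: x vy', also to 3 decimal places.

1 5.200 42.659 37.076
2 4.148 21.505 66.649
3 2.945 10.840 87.646
4 2.091 5.465 102.554
5 1.485 2.755 113.138
final: 113.138 5.270

Arc 1: start y=16.690, vy=22.790 → t=5.200, apex=42.659, x_land=37.076, impact vy=-29.209
  bounce: vy ← 0.71·29.209 = 20.739
Arc 2: start y=0.000, vy=20.739 → t=4.148, apex=21.505, x_land=66.649, impact vy=-20.739
  bounce: vy ← 0.71·20.739 = 14.724
Arc 3: start y=0.000, vy=14.724 → t=2.945, apex=10.840, x_land=87.646, impact vy=-14.724
  bounce: vy ← 0.71·14.724 = 10.454
Arc 4: start y=0.000, vy=10.454 → t=2.091, apex=5.465, x_land=102.554, impact vy=-10.454
  bounce: vy ← 0.71·10.454 = 7.423
Arc 5: start y=0.000, vy=7.423 → t=1.485, apex=2.755, x_land=113.138, impact vy=-7.423
  bounce: vy ← 0.71·7.423 = 5.270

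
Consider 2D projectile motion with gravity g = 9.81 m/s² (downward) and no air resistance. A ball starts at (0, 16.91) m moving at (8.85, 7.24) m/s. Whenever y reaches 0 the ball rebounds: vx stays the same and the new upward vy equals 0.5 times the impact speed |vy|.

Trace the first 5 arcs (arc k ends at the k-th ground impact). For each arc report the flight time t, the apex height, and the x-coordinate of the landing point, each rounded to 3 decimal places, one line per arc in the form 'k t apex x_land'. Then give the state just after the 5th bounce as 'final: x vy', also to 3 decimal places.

Arc 1: start y=16.910, vy=7.240 → t=2.736, apex=19.582, x_land=24.214, impact vy=-19.601
  bounce: vy ← 0.5·19.601 = 9.800
Arc 2: start y=0.000, vy=9.800 → t=1.998, apex=4.895, x_land=41.897, impact vy=-9.800
  bounce: vy ← 0.5·9.800 = 4.900
Arc 3: start y=0.000, vy=4.900 → t=0.999, apex=1.224, x_land=50.738, impact vy=-4.900
  bounce: vy ← 0.5·4.900 = 2.450
Arc 4: start y=0.000, vy=2.450 → t=0.500, apex=0.306, x_land=55.159, impact vy=-2.450
  bounce: vy ← 0.5·2.450 = 1.225
Arc 5: start y=0.000, vy=1.225 → t=0.250, apex=0.076, x_land=57.369, impact vy=-1.225
  bounce: vy ← 0.5·1.225 = 0.613

1 2.736 19.582 24.214
2 1.998 4.895 41.897
3 0.999 1.224 50.738
4 0.500 0.306 55.159
5 0.250 0.076 57.369
final: 57.369 0.613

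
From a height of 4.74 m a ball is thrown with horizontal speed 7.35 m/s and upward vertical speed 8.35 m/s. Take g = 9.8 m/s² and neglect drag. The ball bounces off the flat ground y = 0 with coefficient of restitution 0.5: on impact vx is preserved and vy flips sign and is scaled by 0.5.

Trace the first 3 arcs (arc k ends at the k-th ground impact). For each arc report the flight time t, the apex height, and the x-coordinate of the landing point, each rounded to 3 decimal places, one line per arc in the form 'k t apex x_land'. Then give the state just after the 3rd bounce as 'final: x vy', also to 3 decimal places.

Arc 1: start y=4.740, vy=8.350 → t=2.153, apex=8.297, x_land=15.827, impact vy=-12.753
  bounce: vy ← 0.5·12.753 = 6.376
Arc 2: start y=0.000, vy=6.376 → t=1.301, apex=2.074, x_land=25.391, impact vy=-6.376
  bounce: vy ← 0.5·6.376 = 3.188
Arc 3: start y=0.000, vy=3.188 → t=0.651, apex=0.519, x_land=30.173, impact vy=-3.188
  bounce: vy ← 0.5·3.188 = 1.594

1 2.153 8.297 15.827
2 1.301 2.074 25.391
3 0.651 0.519 30.173
final: 30.173 1.594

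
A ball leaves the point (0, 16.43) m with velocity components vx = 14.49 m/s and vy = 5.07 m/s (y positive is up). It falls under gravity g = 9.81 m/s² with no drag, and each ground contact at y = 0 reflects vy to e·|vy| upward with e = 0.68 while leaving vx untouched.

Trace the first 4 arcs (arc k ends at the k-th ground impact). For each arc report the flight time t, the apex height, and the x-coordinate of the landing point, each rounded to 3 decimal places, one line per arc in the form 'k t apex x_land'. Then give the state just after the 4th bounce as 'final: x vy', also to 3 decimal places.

Arc 1: start y=16.430, vy=5.070 → t=2.419, apex=17.740, x_land=35.045, impact vy=-18.656
  bounce: vy ← 0.68·18.656 = 12.686
Arc 2: start y=0.000, vy=12.686 → t=2.586, apex=8.203, x_land=72.523, impact vy=-12.686
  bounce: vy ← 0.68·12.686 = 8.627
Arc 3: start y=0.000, vy=8.627 → t=1.759, apex=3.793, x_land=98.007, impact vy=-8.627
  bounce: vy ← 0.68·8.627 = 5.866
Arc 4: start y=0.000, vy=5.866 → t=1.196, apex=1.754, x_land=115.336, impact vy=-5.866
  bounce: vy ← 0.68·5.866 = 3.989

1 2.419 17.740 35.045
2 2.586 8.203 72.523
3 1.759 3.793 98.007
4 1.196 1.754 115.336
final: 115.336 3.989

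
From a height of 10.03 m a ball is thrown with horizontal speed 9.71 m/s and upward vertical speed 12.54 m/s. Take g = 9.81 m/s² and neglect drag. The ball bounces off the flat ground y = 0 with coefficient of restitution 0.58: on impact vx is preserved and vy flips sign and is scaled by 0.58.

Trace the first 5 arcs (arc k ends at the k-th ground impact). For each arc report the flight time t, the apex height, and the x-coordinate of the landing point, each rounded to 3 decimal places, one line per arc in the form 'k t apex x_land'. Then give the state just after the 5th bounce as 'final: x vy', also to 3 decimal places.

Arc 1: start y=10.030, vy=12.540 → t=3.196, apex=18.045, x_land=31.036, impact vy=-18.816
  bounce: vy ← 0.58·18.816 = 10.913
Arc 2: start y=0.000, vy=10.913 → t=2.225, apex=6.070, x_land=52.640, impact vy=-10.913
  bounce: vy ← 0.58·10.913 = 6.330
Arc 3: start y=0.000, vy=6.330 → t=1.290, apex=2.042, x_land=65.171, impact vy=-6.330
  bounce: vy ← 0.58·6.330 = 3.671
Arc 4: start y=0.000, vy=3.671 → t=0.748, apex=0.687, x_land=72.438, impact vy=-3.671
  bounce: vy ← 0.58·3.671 = 2.129
Arc 5: start y=0.000, vy=2.129 → t=0.434, apex=0.231, x_land=76.653, impact vy=-2.129
  bounce: vy ← 0.58·2.129 = 1.235

1 3.196 18.045 31.036
2 2.225 6.070 52.640
3 1.290 2.042 65.171
4 0.748 0.687 72.438
5 0.434 0.231 76.653
final: 76.653 1.235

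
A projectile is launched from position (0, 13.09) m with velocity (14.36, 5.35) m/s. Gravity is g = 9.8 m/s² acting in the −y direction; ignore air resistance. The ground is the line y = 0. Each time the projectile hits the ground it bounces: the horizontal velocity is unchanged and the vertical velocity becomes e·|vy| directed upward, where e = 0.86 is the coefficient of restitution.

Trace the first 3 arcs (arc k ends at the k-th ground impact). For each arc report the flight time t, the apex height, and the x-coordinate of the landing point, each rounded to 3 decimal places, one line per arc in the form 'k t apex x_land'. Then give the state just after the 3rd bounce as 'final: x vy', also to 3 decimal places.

Arc 1: start y=13.090, vy=5.350 → t=2.269, apex=14.550, x_land=32.585, impact vy=-16.887
  bounce: vy ← 0.86·16.887 = 14.523
Arc 2: start y=0.000, vy=14.523 → t=2.964, apex=10.761, x_land=75.147, impact vy=-14.523
  bounce: vy ← 0.86·14.523 = 12.490
Arc 3: start y=0.000, vy=12.490 → t=2.549, apex=7.959, x_land=111.750, impact vy=-12.490
  bounce: vy ← 0.86·12.490 = 10.741

1 2.269 14.550 32.585
2 2.964 10.761 75.147
3 2.549 7.959 111.750
final: 111.750 10.741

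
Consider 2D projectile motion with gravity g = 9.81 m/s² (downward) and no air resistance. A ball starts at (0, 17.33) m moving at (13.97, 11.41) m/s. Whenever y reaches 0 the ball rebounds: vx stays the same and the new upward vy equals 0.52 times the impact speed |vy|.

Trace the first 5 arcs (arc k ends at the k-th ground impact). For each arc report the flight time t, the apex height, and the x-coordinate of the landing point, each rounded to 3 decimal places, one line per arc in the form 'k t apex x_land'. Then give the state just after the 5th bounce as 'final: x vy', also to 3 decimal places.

1 3.374 23.965 47.128
2 2.299 6.480 79.243
3 1.195 1.752 95.942
4 0.622 0.474 104.626
5 0.323 0.128 109.142
final: 109.142 0.824

Arc 1: start y=17.330, vy=11.410 → t=3.374, apex=23.965, x_land=47.128, impact vy=-21.684
  bounce: vy ← 0.52·21.684 = 11.276
Arc 2: start y=0.000, vy=11.276 → t=2.299, apex=6.480, x_land=79.243, impact vy=-11.276
  bounce: vy ← 0.52·11.276 = 5.863
Arc 3: start y=0.000, vy=5.863 → t=1.195, apex=1.752, x_land=95.942, impact vy=-5.863
  bounce: vy ← 0.52·5.863 = 3.049
Arc 4: start y=0.000, vy=3.049 → t=0.622, apex=0.474, x_land=104.626, impact vy=-3.049
  bounce: vy ← 0.52·3.049 = 1.585
Arc 5: start y=0.000, vy=1.585 → t=0.323, apex=0.128, x_land=109.142, impact vy=-1.585
  bounce: vy ← 0.52·1.585 = 0.824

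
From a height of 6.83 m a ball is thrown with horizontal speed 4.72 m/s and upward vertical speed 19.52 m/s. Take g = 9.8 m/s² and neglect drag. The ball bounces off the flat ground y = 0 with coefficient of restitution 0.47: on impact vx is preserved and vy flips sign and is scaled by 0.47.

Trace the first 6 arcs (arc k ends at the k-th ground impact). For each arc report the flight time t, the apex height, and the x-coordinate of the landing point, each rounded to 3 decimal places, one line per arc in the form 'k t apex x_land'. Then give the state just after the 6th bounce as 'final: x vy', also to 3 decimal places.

1 4.307 26.270 20.330
2 2.177 5.803 30.604
3 1.023 1.282 35.432
4 0.481 0.283 37.701
5 0.226 0.063 38.768
6 0.106 0.014 39.269
final: 39.269 0.245

Arc 1: start y=6.830, vy=19.520 → t=4.307, apex=26.270, x_land=20.330, impact vy=-22.691
  bounce: vy ← 0.47·22.691 = 10.665
Arc 2: start y=0.000, vy=10.665 → t=2.177, apex=5.803, x_land=30.604, impact vy=-10.665
  bounce: vy ← 0.47·10.665 = 5.013
Arc 3: start y=0.000, vy=5.013 → t=1.023, apex=1.282, x_land=35.432, impact vy=-5.013
  bounce: vy ← 0.47·5.013 = 2.356
Arc 4: start y=0.000, vy=2.356 → t=0.481, apex=0.283, x_land=37.701, impact vy=-2.356
  bounce: vy ← 0.47·2.356 = 1.107
Arc 5: start y=0.000, vy=1.107 → t=0.226, apex=0.063, x_land=38.768, impact vy=-1.107
  bounce: vy ← 0.47·1.107 = 0.520
Arc 6: start y=0.000, vy=0.520 → t=0.106, apex=0.014, x_land=39.269, impact vy=-0.520
  bounce: vy ← 0.47·0.520 = 0.245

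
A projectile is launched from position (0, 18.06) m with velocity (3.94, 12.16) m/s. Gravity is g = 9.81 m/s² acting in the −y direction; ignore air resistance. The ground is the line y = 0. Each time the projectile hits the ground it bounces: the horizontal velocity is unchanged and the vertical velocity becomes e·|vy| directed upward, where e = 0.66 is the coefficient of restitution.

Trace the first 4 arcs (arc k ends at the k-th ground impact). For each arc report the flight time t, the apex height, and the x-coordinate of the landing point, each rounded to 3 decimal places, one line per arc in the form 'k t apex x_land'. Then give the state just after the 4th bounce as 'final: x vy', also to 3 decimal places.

1 3.524 25.596 13.884
2 3.015 11.150 25.765
3 1.990 4.857 33.606
4 1.314 2.116 38.781
final: 38.781 4.252

Arc 1: start y=18.060, vy=12.160 → t=3.524, apex=25.596, x_land=13.884, impact vy=-22.410
  bounce: vy ← 0.66·22.410 = 14.791
Arc 2: start y=0.000, vy=14.791 → t=3.015, apex=11.150, x_land=25.765, impact vy=-14.791
  bounce: vy ← 0.66·14.791 = 9.762
Arc 3: start y=0.000, vy=9.762 → t=1.990, apex=4.857, x_land=33.606, impact vy=-9.762
  bounce: vy ← 0.66·9.762 = 6.443
Arc 4: start y=0.000, vy=6.443 → t=1.314, apex=2.116, x_land=38.781, impact vy=-6.443
  bounce: vy ← 0.66·6.443 = 4.252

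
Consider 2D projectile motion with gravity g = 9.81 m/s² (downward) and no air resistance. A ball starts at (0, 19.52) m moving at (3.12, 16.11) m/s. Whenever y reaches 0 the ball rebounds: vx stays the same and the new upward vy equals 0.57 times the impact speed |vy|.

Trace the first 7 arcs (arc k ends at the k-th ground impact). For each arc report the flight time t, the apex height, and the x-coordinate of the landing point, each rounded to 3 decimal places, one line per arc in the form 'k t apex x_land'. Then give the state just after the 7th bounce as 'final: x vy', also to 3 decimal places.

1 4.226 32.748 13.185
2 2.946 10.640 22.376
3 1.679 3.457 27.614
4 0.957 1.123 30.600
5 0.546 0.365 32.302
6 0.311 0.119 33.272
7 0.177 0.039 33.825
final: 33.825 0.496

Arc 1: start y=19.520, vy=16.110 → t=4.226, apex=32.748, x_land=13.185, impact vy=-25.348
  bounce: vy ← 0.57·25.348 = 14.448
Arc 2: start y=0.000, vy=14.448 → t=2.946, apex=10.640, x_land=22.376, impact vy=-14.448
  bounce: vy ← 0.57·14.448 = 8.236
Arc 3: start y=0.000, vy=8.236 → t=1.679, apex=3.457, x_land=27.614, impact vy=-8.236
  bounce: vy ← 0.57·8.236 = 4.694
Arc 4: start y=0.000, vy=4.694 → t=0.957, apex=1.123, x_land=30.600, impact vy=-4.694
  bounce: vy ← 0.57·4.694 = 2.676
Arc 5: start y=0.000, vy=2.676 → t=0.546, apex=0.365, x_land=32.302, impact vy=-2.676
  bounce: vy ← 0.57·2.676 = 1.525
Arc 6: start y=0.000, vy=1.525 → t=0.311, apex=0.119, x_land=33.272, impact vy=-1.525
  bounce: vy ← 0.57·1.525 = 0.869
Arc 7: start y=0.000, vy=0.869 → t=0.177, apex=0.039, x_land=33.825, impact vy=-0.869
  bounce: vy ← 0.57·0.869 = 0.496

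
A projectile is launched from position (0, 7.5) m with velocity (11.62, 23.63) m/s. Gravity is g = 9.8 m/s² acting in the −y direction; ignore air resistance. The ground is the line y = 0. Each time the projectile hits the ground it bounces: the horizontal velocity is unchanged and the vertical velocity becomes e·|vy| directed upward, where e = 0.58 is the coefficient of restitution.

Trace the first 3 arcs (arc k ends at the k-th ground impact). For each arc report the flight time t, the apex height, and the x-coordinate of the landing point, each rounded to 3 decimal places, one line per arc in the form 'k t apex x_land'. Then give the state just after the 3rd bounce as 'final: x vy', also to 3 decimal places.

Arc 1: start y=7.500, vy=23.630 → t=5.121, apex=35.989, x_land=59.510, impact vy=-26.559
  bounce: vy ← 0.58·26.559 = 15.404
Arc 2: start y=0.000, vy=15.404 → t=3.144, apex=12.107, x_land=96.040, impact vy=-15.404
  bounce: vy ← 0.58·15.404 = 8.934
Arc 3: start y=0.000, vy=8.934 → t=1.823, apex=4.073, x_land=117.227, impact vy=-8.934
  bounce: vy ← 0.58·8.934 = 5.182

1 5.121 35.989 59.510
2 3.144 12.107 96.040
3 1.823 4.073 117.227
final: 117.227 5.182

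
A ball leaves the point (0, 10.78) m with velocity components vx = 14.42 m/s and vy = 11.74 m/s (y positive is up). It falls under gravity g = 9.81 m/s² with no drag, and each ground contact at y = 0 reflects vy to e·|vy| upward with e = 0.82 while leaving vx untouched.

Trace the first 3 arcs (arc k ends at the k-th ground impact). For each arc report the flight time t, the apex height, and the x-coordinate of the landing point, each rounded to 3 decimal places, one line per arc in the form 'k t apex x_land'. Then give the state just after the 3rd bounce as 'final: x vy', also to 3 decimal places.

1 3.102 17.805 44.731
2 3.125 11.972 89.787
3 2.562 8.050 126.734
final: 126.734 10.305

Arc 1: start y=10.780, vy=11.740 → t=3.102, apex=17.805, x_land=44.731, impact vy=-18.690
  bounce: vy ← 0.82·18.690 = 15.326
Arc 2: start y=0.000, vy=15.326 → t=3.125, apex=11.972, x_land=89.787, impact vy=-15.326
  bounce: vy ← 0.82·15.326 = 12.567
Arc 3: start y=0.000, vy=12.567 → t=2.562, apex=8.050, x_land=126.734, impact vy=-12.567
  bounce: vy ← 0.82·12.567 = 10.305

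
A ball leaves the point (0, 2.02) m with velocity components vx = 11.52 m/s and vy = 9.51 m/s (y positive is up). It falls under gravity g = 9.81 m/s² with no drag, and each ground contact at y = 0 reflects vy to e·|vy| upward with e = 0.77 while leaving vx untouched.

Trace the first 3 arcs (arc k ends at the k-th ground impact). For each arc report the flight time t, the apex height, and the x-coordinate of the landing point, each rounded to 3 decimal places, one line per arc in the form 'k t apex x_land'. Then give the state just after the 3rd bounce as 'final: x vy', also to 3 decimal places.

Arc 1: start y=2.020, vy=9.510 → t=2.132, apex=6.630, x_land=24.561, impact vy=-11.405
  bounce: vy ← 0.77·11.405 = 8.782
Arc 2: start y=0.000, vy=8.782 → t=1.790, apex=3.931, x_land=45.186, impact vy=-8.782
  bounce: vy ← 0.77·8.782 = 6.762
Arc 3: start y=0.000, vy=6.762 → t=1.379, apex=2.331, x_land=61.067, impact vy=-6.762
  bounce: vy ← 0.77·6.762 = 5.207

1 2.132 6.630 24.561
2 1.790 3.931 45.186
3 1.379 2.331 61.067
final: 61.067 5.207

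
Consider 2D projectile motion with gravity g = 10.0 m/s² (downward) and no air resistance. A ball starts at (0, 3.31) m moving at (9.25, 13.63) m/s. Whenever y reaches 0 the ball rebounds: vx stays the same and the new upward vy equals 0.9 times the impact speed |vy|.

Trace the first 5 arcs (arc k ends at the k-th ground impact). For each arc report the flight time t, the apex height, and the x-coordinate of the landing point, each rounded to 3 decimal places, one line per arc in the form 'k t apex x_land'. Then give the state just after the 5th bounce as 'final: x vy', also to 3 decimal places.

1 2.950 12.599 27.291
2 2.857 10.205 53.721
3 2.572 8.266 77.508
4 2.314 6.696 98.916
5 2.083 5.423 118.183
final: 118.183 9.373

Arc 1: start y=3.310, vy=13.630 → t=2.950, apex=12.599, x_land=27.291, impact vy=-15.874
  bounce: vy ← 0.9·15.874 = 14.286
Arc 2: start y=0.000, vy=14.286 → t=2.857, apex=10.205, x_land=53.721, impact vy=-14.286
  bounce: vy ← 0.9·14.286 = 12.858
Arc 3: start y=0.000, vy=12.858 → t=2.572, apex=8.266, x_land=77.508, impact vy=-12.858
  bounce: vy ← 0.9·12.858 = 11.572
Arc 4: start y=0.000, vy=11.572 → t=2.314, apex=6.696, x_land=98.916, impact vy=-11.572
  bounce: vy ← 0.9·11.572 = 10.415
Arc 5: start y=0.000, vy=10.415 → t=2.083, apex=5.423, x_land=118.183, impact vy=-10.415
  bounce: vy ← 0.9·10.415 = 9.373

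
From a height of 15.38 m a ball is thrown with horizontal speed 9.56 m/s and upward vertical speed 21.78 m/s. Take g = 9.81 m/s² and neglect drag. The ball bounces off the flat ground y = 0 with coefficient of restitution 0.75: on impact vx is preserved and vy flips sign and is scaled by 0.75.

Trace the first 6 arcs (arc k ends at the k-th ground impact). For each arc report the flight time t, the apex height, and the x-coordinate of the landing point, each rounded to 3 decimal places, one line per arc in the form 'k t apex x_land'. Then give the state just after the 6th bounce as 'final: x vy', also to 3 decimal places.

Arc 1: start y=15.380, vy=21.780 → t=5.060, apex=39.558, x_land=48.374, impact vy=-27.859
  bounce: vy ← 0.75·27.859 = 20.894
Arc 2: start y=0.000, vy=20.894 → t=4.260, apex=22.251, x_land=89.098, impact vy=-20.894
  bounce: vy ← 0.75·20.894 = 15.671
Arc 3: start y=0.000, vy=15.671 → t=3.195, apex=12.516, x_land=119.640, impact vy=-15.671
  bounce: vy ← 0.75·15.671 = 11.753
Arc 4: start y=0.000, vy=11.753 → t=2.396, apex=7.040, x_land=142.547, impact vy=-11.753
  bounce: vy ← 0.75·11.753 = 8.815
Arc 5: start y=0.000, vy=8.815 → t=1.797, apex=3.960, x_land=159.727, impact vy=-8.815
  bounce: vy ← 0.75·8.815 = 6.611
Arc 6: start y=0.000, vy=6.611 → t=1.348, apex=2.228, x_land=172.613, impact vy=-6.611
  bounce: vy ← 0.75·6.611 = 4.958

1 5.060 39.558 48.374
2 4.260 22.251 89.098
3 3.195 12.516 119.640
4 2.396 7.040 142.547
5 1.797 3.960 159.727
6 1.348 2.228 172.613
final: 172.613 4.958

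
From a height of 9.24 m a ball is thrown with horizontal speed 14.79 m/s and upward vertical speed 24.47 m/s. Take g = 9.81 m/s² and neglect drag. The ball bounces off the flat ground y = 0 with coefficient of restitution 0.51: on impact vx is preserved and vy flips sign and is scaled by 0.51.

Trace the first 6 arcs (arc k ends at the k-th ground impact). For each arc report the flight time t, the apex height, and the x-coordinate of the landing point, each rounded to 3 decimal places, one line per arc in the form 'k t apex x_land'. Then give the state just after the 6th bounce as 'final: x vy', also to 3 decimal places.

Arc 1: start y=9.240, vy=24.470 → t=5.341, apex=39.759, x_land=79.000, impact vy=-27.930
  bounce: vy ← 0.51·27.930 = 14.244
Arc 2: start y=0.000, vy=14.244 → t=2.904, apex=10.341, x_land=121.950, impact vy=-14.244
  bounce: vy ← 0.51·14.244 = 7.265
Arc 3: start y=0.000, vy=7.265 → t=1.481, apex=2.690, x_land=143.855, impact vy=-7.265
  bounce: vy ← 0.51·7.265 = 3.705
Arc 4: start y=0.000, vy=3.705 → t=0.755, apex=0.700, x_land=155.026, impact vy=-3.705
  bounce: vy ← 0.51·3.705 = 1.890
Arc 5: start y=0.000, vy=1.890 → t=0.385, apex=0.182, x_land=160.724, impact vy=-1.890
  bounce: vy ← 0.51·1.890 = 0.964
Arc 6: start y=0.000, vy=0.964 → t=0.196, apex=0.047, x_land=163.630, impact vy=-0.964
  bounce: vy ← 0.51·0.964 = 0.491

1 5.341 39.759 79.000
2 2.904 10.341 121.950
3 1.481 2.690 143.855
4 0.755 0.700 155.026
5 0.385 0.182 160.724
6 0.196 0.047 163.630
final: 163.630 0.491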